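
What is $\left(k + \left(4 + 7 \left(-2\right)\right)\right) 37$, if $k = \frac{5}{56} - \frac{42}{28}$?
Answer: $- \frac{23643}{56} \approx -422.2$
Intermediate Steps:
$k = - \frac{79}{56}$ ($k = 5 \cdot \frac{1}{56} - \frac{3}{2} = \frac{5}{56} - \frac{3}{2} = - \frac{79}{56} \approx -1.4107$)
$\left(k + \left(4 + 7 \left(-2\right)\right)\right) 37 = \left(- \frac{79}{56} + \left(4 + 7 \left(-2\right)\right)\right) 37 = \left(- \frac{79}{56} + \left(4 - 14\right)\right) 37 = \left(- \frac{79}{56} - 10\right) 37 = \left(- \frac{639}{56}\right) 37 = - \frac{23643}{56}$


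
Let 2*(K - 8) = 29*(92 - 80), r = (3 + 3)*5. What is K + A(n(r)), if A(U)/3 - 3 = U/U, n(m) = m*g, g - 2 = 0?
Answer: 194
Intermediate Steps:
g = 2 (g = 2 + 0 = 2)
r = 30 (r = 6*5 = 30)
n(m) = 2*m (n(m) = m*2 = 2*m)
A(U) = 12 (A(U) = 9 + 3*(U/U) = 9 + 3*1 = 9 + 3 = 12)
K = 182 (K = 8 + (29*(92 - 80))/2 = 8 + (29*12)/2 = 8 + (½)*348 = 8 + 174 = 182)
K + A(n(r)) = 182 + 12 = 194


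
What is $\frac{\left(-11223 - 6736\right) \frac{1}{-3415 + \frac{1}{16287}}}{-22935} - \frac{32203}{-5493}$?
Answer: $\frac{13692685464396617}{2335709813074440} \approx 5.8623$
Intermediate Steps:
$\frac{\left(-11223 - 6736\right) \frac{1}{-3415 + \frac{1}{16287}}}{-22935} - \frac{32203}{-5493} = - \frac{17959}{-3415 + \frac{1}{16287}} \left(- \frac{1}{22935}\right) - - \frac{32203}{5493} = - \frac{17959}{- \frac{55620104}{16287}} \left(- \frac{1}{22935}\right) + \frac{32203}{5493} = \left(-17959\right) \left(- \frac{16287}{55620104}\right) \left(- \frac{1}{22935}\right) + \frac{32203}{5493} = \frac{292498233}{55620104} \left(- \frac{1}{22935}\right) + \frac{32203}{5493} = - \frac{97499411}{425215695080} + \frac{32203}{5493} = \frac{13692685464396617}{2335709813074440}$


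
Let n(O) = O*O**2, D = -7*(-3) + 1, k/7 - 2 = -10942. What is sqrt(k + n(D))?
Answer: 2*I*sqrt(16483) ≈ 256.77*I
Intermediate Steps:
k = -76580 (k = 14 + 7*(-10942) = 14 - 76594 = -76580)
D = 22 (D = 21 + 1 = 22)
n(O) = O**3
sqrt(k + n(D)) = sqrt(-76580 + 22**3) = sqrt(-76580 + 10648) = sqrt(-65932) = 2*I*sqrt(16483)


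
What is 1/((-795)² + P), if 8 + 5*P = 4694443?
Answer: 1/1570912 ≈ 6.3657e-7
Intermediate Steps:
P = 938887 (P = -8/5 + (⅕)*4694443 = -8/5 + 4694443/5 = 938887)
1/((-795)² + P) = 1/((-795)² + 938887) = 1/(632025 + 938887) = 1/1570912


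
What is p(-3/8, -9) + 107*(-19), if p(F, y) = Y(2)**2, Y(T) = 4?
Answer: -2017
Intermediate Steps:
p(F, y) = 16 (p(F, y) = 4**2 = 16)
p(-3/8, -9) + 107*(-19) = 16 + 107*(-19) = 16 - 2033 = -2017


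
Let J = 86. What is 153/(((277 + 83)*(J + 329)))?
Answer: 17/16600 ≈ 0.0010241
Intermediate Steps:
153/(((277 + 83)*(J + 329))) = 153/(((277 + 83)*(86 + 329))) = 153/((360*415)) = 153/149400 = 153*(1/149400) = 17/16600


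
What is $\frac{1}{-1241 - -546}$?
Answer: $- \frac{1}{695} \approx -0.0014388$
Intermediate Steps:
$\frac{1}{-1241 - -546} = \frac{1}{-1241 + 546} = \frac{1}{-695} = - \frac{1}{695}$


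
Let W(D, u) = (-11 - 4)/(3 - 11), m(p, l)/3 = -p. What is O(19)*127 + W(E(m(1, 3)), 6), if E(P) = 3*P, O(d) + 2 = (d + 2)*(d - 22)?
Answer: -66025/8 ≈ -8253.1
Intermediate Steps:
m(p, l) = -3*p (m(p, l) = 3*(-p) = -3*p)
O(d) = -2 + (-22 + d)*(2 + d) (O(d) = -2 + (d + 2)*(d - 22) = -2 + (2 + d)*(-22 + d) = -2 + (-22 + d)*(2 + d))
W(D, u) = 15/8 (W(D, u) = -15/(-8) = -15*(-1/8) = 15/8)
O(19)*127 + W(E(m(1, 3)), 6) = (-46 + 19**2 - 20*19)*127 + 15/8 = (-46 + 361 - 380)*127 + 15/8 = -65*127 + 15/8 = -8255 + 15/8 = -66025/8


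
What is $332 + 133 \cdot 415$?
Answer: $55527$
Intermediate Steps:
$332 + 133 \cdot 415 = 332 + 55195 = 55527$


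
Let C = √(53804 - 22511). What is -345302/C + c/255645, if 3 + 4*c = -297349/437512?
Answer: -13999/3890356704 - 345302*√3477/10431 ≈ -1952.0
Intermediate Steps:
c = -1609885/1750048 (c = -¾ + (-297349/437512)/4 = -¾ + (-297349*1/437512)/4 = -¾ + (¼)*(-297349/437512) = -¾ - 297349/1750048 = -1609885/1750048 ≈ -0.91991)
C = 3*√3477 (C = √31293 = 3*√3477 ≈ 176.90)
-345302/C + c/255645 = -345302*√3477/10431 - 1609885/1750048/255645 = -345302*√3477/10431 - 1609885/1750048*1/255645 = -345302*√3477/10431 - 13999/3890356704 = -13999/3890356704 - 345302*√3477/10431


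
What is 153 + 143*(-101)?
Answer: -14290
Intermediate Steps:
153 + 143*(-101) = 153 - 14443 = -14290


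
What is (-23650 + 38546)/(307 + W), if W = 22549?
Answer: 1862/2857 ≈ 0.65173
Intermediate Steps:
(-23650 + 38546)/(307 + W) = (-23650 + 38546)/(307 + 22549) = 14896/22856 = 14896*(1/22856) = 1862/2857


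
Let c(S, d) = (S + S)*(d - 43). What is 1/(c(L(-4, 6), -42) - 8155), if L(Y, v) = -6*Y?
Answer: -1/12235 ≈ -8.1733e-5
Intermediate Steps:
c(S, d) = 2*S*(-43 + d) (c(S, d) = (2*S)*(-43 + d) = 2*S*(-43 + d))
1/(c(L(-4, 6), -42) - 8155) = 1/(2*(-6*(-4))*(-43 - 42) - 8155) = 1/(2*24*(-85) - 8155) = 1/(-4080 - 8155) = 1/(-12235) = -1/12235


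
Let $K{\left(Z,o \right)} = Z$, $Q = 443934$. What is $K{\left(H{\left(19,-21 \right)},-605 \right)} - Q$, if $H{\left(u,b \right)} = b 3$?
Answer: $-443997$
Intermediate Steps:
$H{\left(u,b \right)} = 3 b$
$K{\left(H{\left(19,-21 \right)},-605 \right)} - Q = 3 \left(-21\right) - 443934 = -63 - 443934 = -443997$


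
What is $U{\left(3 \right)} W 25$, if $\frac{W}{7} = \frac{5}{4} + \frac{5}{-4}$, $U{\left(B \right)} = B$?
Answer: $0$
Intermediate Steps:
$W = 0$ ($W = 7 \left(\frac{5}{4} + \frac{5}{-4}\right) = 7 \left(5 \cdot \frac{1}{4} + 5 \left(- \frac{1}{4}\right)\right) = 7 \left(\frac{5}{4} - \frac{5}{4}\right) = 7 \cdot 0 = 0$)
$U{\left(3 \right)} W 25 = 3 \cdot 0 \cdot 25 = 3 \cdot 0 = 0$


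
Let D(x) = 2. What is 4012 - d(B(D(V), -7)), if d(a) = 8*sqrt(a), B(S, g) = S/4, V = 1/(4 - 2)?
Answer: 4012 - 4*sqrt(2) ≈ 4006.3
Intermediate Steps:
V = 1/2 ≈ 0.50000
B(S, g) = S/4 (B(S, g) = S*(1/4) = S/4)
4012 - d(B(D(V), -7)) = 4012 - 8*sqrt((1/4)*2) = 4012 - 8*sqrt(1/2) = 4012 - 8*sqrt(2)/2 = 4012 - 4*sqrt(2)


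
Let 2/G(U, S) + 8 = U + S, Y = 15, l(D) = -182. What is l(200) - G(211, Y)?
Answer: -19839/109 ≈ -182.01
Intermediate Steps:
G(U, S) = 2/(-8 + S + U) (G(U, S) = 2/(-8 + (U + S)) = 2/(-8 + (S + U)) = 2/(-8 + S + U))
l(200) - G(211, Y) = -182 - 2/(-8 + 15 + 211) = -182 - 2/218 = -182 - 1*1/109 = -182 - 1/109 = -19839/109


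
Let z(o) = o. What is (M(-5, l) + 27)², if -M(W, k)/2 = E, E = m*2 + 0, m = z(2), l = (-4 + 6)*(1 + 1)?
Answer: 361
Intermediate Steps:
l = 4 (l = 2*2 = 4)
m = 2
E = 4 (E = 2*2 + 0 = 4 + 0 = 4)
M(W, k) = -8 (M(W, k) = -2*4 = -8)
(M(-5, l) + 27)² = (-8 + 27)² = 19² = 361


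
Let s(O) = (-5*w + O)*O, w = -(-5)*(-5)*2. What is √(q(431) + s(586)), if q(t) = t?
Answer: √490327 ≈ 700.23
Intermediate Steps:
w = -50 (w = -5*5*2 = -25*2 = -50)
s(O) = O*(250 + O) (s(O) = (-5*(-50) + O)*O = (250 + O)*O = O*(250 + O))
√(q(431) + s(586)) = √(431 + 586*(250 + 586)) = √(431 + 586*836) = √(431 + 489896) = √490327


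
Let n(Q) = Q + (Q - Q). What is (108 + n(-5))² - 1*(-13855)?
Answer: 24464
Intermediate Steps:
n(Q) = Q (n(Q) = Q + 0 = Q)
(108 + n(-5))² - 1*(-13855) = (108 - 5)² - 1*(-13855) = 103² + 13855 = 10609 + 13855 = 24464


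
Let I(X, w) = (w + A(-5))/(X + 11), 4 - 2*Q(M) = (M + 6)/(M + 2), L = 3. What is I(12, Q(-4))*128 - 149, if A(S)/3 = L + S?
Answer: -3875/23 ≈ -168.48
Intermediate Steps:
Q(M) = 2 - (6 + M)/(2*(2 + M)) (Q(M) = 2 - (M + 6)/(2*(M + 2)) = 2 - (6 + M)/(2*(2 + M)))
A(S) = 9 + 3*S (A(S) = 3*(3 + S) = 9 + 3*S)
I(X, w) = (-6 + w)/(11 + X) (I(X, w) = (w + (9 + 3*(-5)))/(X + 11) = (w + (9 - 15))/(11 + X) = (w - 6)/(11 + X) = (-6 + w)/(11 + X))
I(12, Q(-4))*128 - 149 = ((-6 + (2 + 3*(-4))/(2*(2 - 4)))/(11 + 12))*128 - 149 = ((-6 + (½)*(2 - 12)/(-2))/23)*128 - 149 = ((-6 + (½)*(-½)*(-10))/23)*128 - 149 = ((-6 + 5/2)/23)*128 - 149 = ((1/23)*(-7/2))*128 - 149 = -7/46*128 - 149 = -448/23 - 149 = -3875/23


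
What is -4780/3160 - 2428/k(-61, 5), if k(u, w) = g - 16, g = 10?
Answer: 191095/474 ≈ 403.15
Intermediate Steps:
k(u, w) = -6 (k(u, w) = 10 - 16 = -6)
-4780/3160 - 2428/k(-61, 5) = -4780/3160 - 2428/(-6) = -4780*1/3160 - 2428*(-⅙) = -239/158 + 1214/3 = 191095/474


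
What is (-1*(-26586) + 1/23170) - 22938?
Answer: 84524161/23170 ≈ 3648.0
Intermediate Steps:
(-1*(-26586) + 1/23170) - 22938 = (26586 + 1/23170) - 22938 = 615997621/23170 - 22938 = 84524161/23170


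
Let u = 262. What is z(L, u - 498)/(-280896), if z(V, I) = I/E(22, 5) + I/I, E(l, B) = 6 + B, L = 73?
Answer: 75/1029952 ≈ 7.2819e-5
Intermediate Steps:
z(V, I) = 1 + I/11 (z(V, I) = I/(6 + 5) + I/I = I/11 + 1 = 1 + I/11)
z(L, u - 498)/(-280896) = (1 + (262 - 498)/11)/(-280896) = (1 + (1/11)*(-236))*(-1/280896) = (1 - 236/11)*(-1/280896) = -225/11*(-1/280896) = 75/1029952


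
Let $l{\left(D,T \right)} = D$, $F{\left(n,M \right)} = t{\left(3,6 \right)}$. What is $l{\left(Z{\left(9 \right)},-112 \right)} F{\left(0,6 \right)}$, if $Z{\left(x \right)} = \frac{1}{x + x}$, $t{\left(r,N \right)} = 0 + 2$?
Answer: $\frac{1}{9} \approx 0.11111$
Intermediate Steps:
$t{\left(r,N \right)} = 2$
$F{\left(n,M \right)} = 2$
$Z{\left(x \right)} = \frac{1}{2 x}$
$l{\left(Z{\left(9 \right)},-112 \right)} F{\left(0,6 \right)} = \frac{1}{2 \cdot 9} \cdot 2 = \frac{1}{2} \cdot \frac{1}{9} \cdot 2 = \frac{1}{18} \cdot 2 = \frac{1}{9}$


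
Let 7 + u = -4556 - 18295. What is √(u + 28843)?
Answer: 3*√665 ≈ 77.363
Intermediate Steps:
u = -22858 (u = -7 + (-4556 - 18295) = -7 - 22851 = -22858)
√(u + 28843) = √(-22858 + 28843) = √5985 = 3*√665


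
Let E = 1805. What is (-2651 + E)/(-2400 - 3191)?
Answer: 846/5591 ≈ 0.15131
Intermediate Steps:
(-2651 + E)/(-2400 - 3191) = (-2651 + 1805)/(-2400 - 3191) = -846/(-5591) = -846*(-1/5591) = 846/5591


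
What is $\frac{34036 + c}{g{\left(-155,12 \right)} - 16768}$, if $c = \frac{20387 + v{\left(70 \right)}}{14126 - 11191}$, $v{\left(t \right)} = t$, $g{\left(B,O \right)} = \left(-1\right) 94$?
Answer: $- \frac{99916117}{49489970} \approx -2.0189$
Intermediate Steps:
$g{\left(B,O \right)} = -94$
$c = \frac{20457}{2935}$ ($c = \frac{20387 + 70}{14126 - 11191} = \frac{20457}{2935} \approx 6.97$)
$\frac{34036 + c}{g{\left(-155,12 \right)} - 16768} = \frac{34036 + \frac{20457}{2935}}{-94 - 16768} = \frac{99916117}{2935 \left(-16862\right)} = \frac{99916117}{2935} \left(- \frac{1}{16862}\right) = - \frac{99916117}{49489970}$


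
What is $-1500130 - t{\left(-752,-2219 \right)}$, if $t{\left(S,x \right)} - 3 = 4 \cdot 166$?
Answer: $-1500797$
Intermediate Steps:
$t{\left(S,x \right)} = 667$ ($t{\left(S,x \right)} = 3 + 4 \cdot 166 = 3 + 664 = 667$)
$-1500130 - t{\left(-752,-2219 \right)} = -1500130 - 667 = -1500797$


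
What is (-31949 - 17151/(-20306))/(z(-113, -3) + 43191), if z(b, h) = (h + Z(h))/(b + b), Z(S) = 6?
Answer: -73307534459/99105087939 ≈ -0.73969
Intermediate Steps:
z(b, h) = (6 + h)/(2*b) (z(b, h) = (h + 6)/(b + b) = (6 + h)/((2*b)) = (6 + h)*(1/(2*b)) = (6 + h)/(2*b))
(-31949 - 17151/(-20306))/(z(-113, -3) + 43191) = (-31949 - 17151/(-20306))/((½)*(6 - 3)/(-113) + 43191) = (-31949 - 17151*(-1/20306))/((½)*(-1/113)*3 + 43191) = (-31949 + 17151/20306)/(-3/226 + 43191) = -648739243/(20306*9761163/226) = -648739243/20306*226/9761163 = -73307534459/99105087939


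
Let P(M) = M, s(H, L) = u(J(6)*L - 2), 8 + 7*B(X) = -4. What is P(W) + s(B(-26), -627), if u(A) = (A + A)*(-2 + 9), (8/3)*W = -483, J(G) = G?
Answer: -423017/8 ≈ -52877.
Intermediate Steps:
B(X) = -12/7 (B(X) = -8/7 + (⅐)*(-4) = -8/7 - 4/7 = -12/7)
W = -1449/8 (W = (3/8)*(-483) = -1449/8 ≈ -181.13)
u(A) = 14*A (u(A) = (2*A)*7 = 14*A)
s(H, L) = -28 + 84*L (s(H, L) = 14*(6*L - 2) = 14*(-2 + 6*L) = -28 + 84*L)
P(W) + s(B(-26), -627) = -1449/8 + (-28 + 84*(-627)) = -1449/8 + (-28 - 52668) = -1449/8 - 52696 = -423017/8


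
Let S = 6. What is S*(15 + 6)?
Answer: 126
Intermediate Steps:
S*(15 + 6) = 6*(15 + 6) = 6*21 = 126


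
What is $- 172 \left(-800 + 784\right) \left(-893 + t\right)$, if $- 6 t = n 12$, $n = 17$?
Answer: $-2551104$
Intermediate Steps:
$t = -34$ ($t = - \frac{17 \cdot 12}{6} = \left(- \frac{1}{6}\right) 204 = -34$)
$- 172 \left(-800 + 784\right) \left(-893 + t\right) = - 172 \left(-800 + 784\right) \left(-893 - 34\right) = - 172 \left(\left(-16\right) \left(-927\right)\right) = \left(-172\right) 14832 = -2551104$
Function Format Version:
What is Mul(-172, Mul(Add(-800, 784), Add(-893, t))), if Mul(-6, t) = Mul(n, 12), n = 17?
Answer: -2551104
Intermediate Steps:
t = -34 (t = Mul(Rational(-1, 6), Mul(17, 12)) = Mul(Rational(-1, 6), 204) = -34)
Mul(-172, Mul(Add(-800, 784), Add(-893, t))) = Mul(-172, Mul(Add(-800, 784), Add(-893, -34))) = Mul(-172, Mul(-16, -927)) = Mul(-172, 14832) = -2551104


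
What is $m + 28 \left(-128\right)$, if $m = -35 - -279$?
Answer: $-3340$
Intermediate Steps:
$m = 244$ ($m = -35 + 279 = 244$)
$m + 28 \left(-128\right) = 244 + 28 \left(-128\right) = 244 - 3584 = -3340$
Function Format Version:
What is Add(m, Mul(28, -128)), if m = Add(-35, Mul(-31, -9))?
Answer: -3340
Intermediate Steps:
m = 244 (m = Add(-35, 279) = 244)
Add(m, Mul(28, -128)) = Add(244, Mul(28, -128)) = Add(244, -3584) = -3340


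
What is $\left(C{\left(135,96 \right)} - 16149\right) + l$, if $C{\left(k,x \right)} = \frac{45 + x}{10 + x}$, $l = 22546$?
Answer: $\frac{678223}{106} \approx 6398.3$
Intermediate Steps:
$C{\left(k,x \right)} = \frac{45 + x}{10 + x}$
$\left(C{\left(135,96 \right)} - 16149\right) + l = \left(\frac{45 + 96}{10 + 96} - 16149\right) + 22546 = \left(\frac{1}{106} \cdot 141 - 16149\right) + 22546 = \left(\frac{141}{106} - 16149\right) + 22546 = - \frac{1711653}{106} + 22546 = \frac{678223}{106}$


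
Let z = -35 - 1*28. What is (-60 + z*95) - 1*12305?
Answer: -18350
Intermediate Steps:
z = -63 (z = -35 - 28 = -63)
(-60 + z*95) - 1*12305 = (-60 - 63*95) - 1*12305 = (-60 - 5985) - 12305 = -6045 - 12305 = -18350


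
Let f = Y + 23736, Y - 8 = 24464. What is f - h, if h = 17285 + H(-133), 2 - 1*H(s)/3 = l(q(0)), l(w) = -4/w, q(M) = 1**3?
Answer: 30905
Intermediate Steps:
Y = 24472 (Y = 8 + 24464 = 24472)
q(M) = 1
f = 48208 (f = 24472 + 23736 = 48208)
H(s) = 18 (H(s) = 6 - (-12)/1 = 6 - (-12) = 6 - 3*(-4) = 6 + 12 = 18)
h = 17303 (h = 17285 + 18 = 17303)
f - h = 48208 - 1*17303 = 48208 - 17303 = 30905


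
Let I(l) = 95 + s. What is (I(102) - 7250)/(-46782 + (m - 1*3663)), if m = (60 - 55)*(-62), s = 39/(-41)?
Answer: 293394/2080955 ≈ 0.14099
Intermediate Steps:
s = -39/41 (s = 39*(-1/41) = -39/41 ≈ -0.95122)
I(l) = 3856/41 (I(l) = 95 - 39/41 = 3856/41)
m = -310 (m = 5*(-62) = -310)
(I(102) - 7250)/(-46782 + (m - 1*3663)) = (3856/41 - 7250)/(-46782 + (-310 - 1*3663)) = -293394/(41*(-46782 + (-310 - 3663))) = -293394/(41*(-46782 - 3973)) = -293394/41/(-50755) = -293394/41*(-1/50755) = 293394/2080955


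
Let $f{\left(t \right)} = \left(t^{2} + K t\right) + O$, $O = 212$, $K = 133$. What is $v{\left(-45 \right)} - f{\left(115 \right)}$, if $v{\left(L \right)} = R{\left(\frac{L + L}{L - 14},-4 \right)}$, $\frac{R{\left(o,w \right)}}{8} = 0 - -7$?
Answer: $-28676$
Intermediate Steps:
$R{\left(o,w \right)} = 56$ ($R{\left(o,w \right)} = 8 \left(0 - -7\right) = 8 \left(0 + 7\right) = 8 \cdot 7 = 56$)
$v{\left(L \right)} = 56$
$f{\left(t \right)} = 212 + t^{2} + 133 t$ ($f{\left(t \right)} = \left(t^{2} + 133 t\right) + 212 = 212 + t^{2} + 133 t$)
$v{\left(-45 \right)} - f{\left(115 \right)} = 56 - \left(212 + 115^{2} + 133 \cdot 115\right) = 56 - \left(212 + 13225 + 15295\right) = 56 - 28732 = -28676$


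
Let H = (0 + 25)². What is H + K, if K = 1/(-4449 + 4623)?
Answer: 108751/174 ≈ 625.01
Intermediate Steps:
K = 1/174 ≈ 0.0057471
H = 625 (H = 25² = 625)
H + K = 625 + 1/174 = 108751/174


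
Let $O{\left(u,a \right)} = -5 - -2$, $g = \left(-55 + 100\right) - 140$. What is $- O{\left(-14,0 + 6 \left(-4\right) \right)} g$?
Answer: $-285$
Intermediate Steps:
$g = -95$ ($g = 45 - 140 = -95$)
$O{\left(u,a \right)} = -3$ ($O{\left(u,a \right)} = -5 + 2 = -3$)
$- O{\left(-14,0 + 6 \left(-4\right) \right)} g = - \left(-3\right) \left(-95\right) = \left(-1\right) 285 = -285$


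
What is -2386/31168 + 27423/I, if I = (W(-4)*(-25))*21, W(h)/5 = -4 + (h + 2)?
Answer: 22698349/13636000 ≈ 1.6646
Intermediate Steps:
W(h) = -10 + 5*h (W(h) = 5*(-4 + (h + 2)) = 5*(-4 + (2 + h)) = 5*(-2 + h) = -10 + 5*h)
I = 15750 (I = ((-10 + 5*(-4))*(-25))*21 = ((-10 - 20)*(-25))*21 = -30*(-25)*21 = 750*21 = 15750)
-2386/31168 + 27423/I = -2386/31168 + 27423/15750 = -2386*1/31168 + 27423*(1/15750) = -1193/15584 + 3047/1750 = 22698349/13636000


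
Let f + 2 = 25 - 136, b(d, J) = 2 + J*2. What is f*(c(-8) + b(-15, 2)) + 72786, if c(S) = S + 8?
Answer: 72108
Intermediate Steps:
c(S) = 8 + S
b(d, J) = 2 + 2*J
f = -113 (f = -2 + (25 - 136) = -2 - 111 = -113)
f*(c(-8) + b(-15, 2)) + 72786 = -113*((8 - 8) + (2 + 2*2)) + 72786 = -113*(0 + (2 + 4)) + 72786 = -113*(0 + 6) + 72786 = -113*6 + 72786 = -678 + 72786 = 72108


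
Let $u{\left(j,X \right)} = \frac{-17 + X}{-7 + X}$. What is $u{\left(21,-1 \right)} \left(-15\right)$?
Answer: $- \frac{135}{4} \approx -33.75$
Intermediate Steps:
$u{\left(j,X \right)} = \frac{-17 + X}{-7 + X}$
$u{\left(21,-1 \right)} \left(-15\right) = \frac{-17 - 1}{-7 - 1} \left(-15\right) = \frac{1}{-8} \left(-18\right) \left(-15\right) = \left(- \frac{1}{8}\right) \left(-18\right) \left(-15\right) = \frac{9}{4} \left(-15\right) = - \frac{135}{4}$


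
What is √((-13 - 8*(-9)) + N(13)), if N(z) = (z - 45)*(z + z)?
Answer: I*√773 ≈ 27.803*I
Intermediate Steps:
N(z) = 2*z*(-45 + z) (N(z) = (-45 + z)*(2*z) = 2*z*(-45 + z))
√((-13 - 8*(-9)) + N(13)) = √((-13 - 8*(-9)) + 2*13*(-45 + 13)) = √((-13 + 72) + 2*13*(-32)) = √(59 - 832) = √(-773) = I*√773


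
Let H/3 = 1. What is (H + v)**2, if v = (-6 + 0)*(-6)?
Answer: 1521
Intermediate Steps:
v = 36 (v = -6*(-6) = 36)
H = 3 (H = 3*1 = 3)
(H + v)**2 = (3 + 36)**2 = 39**2 = 1521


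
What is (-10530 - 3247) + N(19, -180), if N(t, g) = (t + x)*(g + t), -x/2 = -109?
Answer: -51934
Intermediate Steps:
x = 218 (x = -2*(-109) = 218)
N(t, g) = (218 + t)*(g + t) (N(t, g) = (t + 218)*(g + t) = (218 + t)*(g + t))
(-10530 - 3247) + N(19, -180) = (-10530 - 3247) + (19² + 218*(-180) + 218*19 - 180*19) = -13777 + (361 - 39240 + 4142 - 3420) = -13777 - 38157 = -51934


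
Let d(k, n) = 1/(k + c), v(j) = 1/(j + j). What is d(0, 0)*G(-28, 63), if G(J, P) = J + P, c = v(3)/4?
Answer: 840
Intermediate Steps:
v(j) = 1/(2*j)
c = 1/24 (c = ((1/2)/3)/4 = ((1/2)*(1/3))*(1/4) = (1/6)*(1/4) = 1/24 ≈ 0.041667)
d(k, n) = 1/(1/24 + k) (d(k, n) = 1/(k + 1/24) = 1/(1/24 + k))
d(0, 0)*G(-28, 63) = (24/(1 + 24*0))*(-28 + 63) = (24/(1 + 0))*35 = (24/1)*35 = (24*1)*35 = 24*35 = 840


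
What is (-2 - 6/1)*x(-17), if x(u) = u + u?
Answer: 272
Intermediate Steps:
x(u) = 2*u
(-2 - 6/1)*x(-17) = (-2 - 6/1)*(2*(-17)) = (-2 - 6)*(-34) = -8*(-34) = 272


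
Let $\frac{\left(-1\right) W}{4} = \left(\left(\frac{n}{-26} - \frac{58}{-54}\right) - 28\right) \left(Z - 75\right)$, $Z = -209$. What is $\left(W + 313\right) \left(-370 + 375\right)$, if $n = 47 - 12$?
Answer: $- \frac{55816165}{351} \approx -1.5902 \cdot 10^{5}$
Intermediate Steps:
$n = 35$ ($n = 47 - 12 = 35$)
$W = - \frac{11273096}{351}$ ($W = - 4 \left(\left(\frac{35}{-26} - \frac{58}{-54}\right) - 28\right) \left(-209 - 75\right) = - 4 \left(\left(35 \left(- \frac{1}{26}\right) - - \frac{29}{27}\right) - 28\right) \left(-284\right) = - 4 \left(\left(- \frac{35}{26} + \frac{29}{27}\right) - 28\right) \left(-284\right) = - 4 \left(- \frac{191}{702} - 28\right) \left(-284\right) = - 4 \left(\left(- \frac{19847}{702}\right) \left(-284\right)\right) = \left(-4\right) \frac{2818274}{351} = - \frac{11273096}{351} \approx -32117.0$)
$\left(W + 313\right) \left(-370 + 375\right) = \left(- \frac{11273096}{351} + 313\right) \left(-370 + 375\right) = \left(- \frac{11163233}{351}\right) 5 = - \frac{55816165}{351}$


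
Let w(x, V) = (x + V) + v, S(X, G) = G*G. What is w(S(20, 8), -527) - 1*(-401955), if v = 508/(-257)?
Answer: 103182936/257 ≈ 4.0149e+5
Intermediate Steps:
v = -508/257 (v = 508*(-1/257) = -508/257 ≈ -1.9767)
S(X, G) = G²
w(x, V) = -508/257 + V + x (w(x, V) = (x + V) - 508/257 = (V + x) - 508/257 = -508/257 + V + x)
w(S(20, 8), -527) - 1*(-401955) = (-508/257 - 527 + 8²) - 1*(-401955) = (-508/257 - 527 + 64) + 401955 = -119499/257 + 401955 = 103182936/257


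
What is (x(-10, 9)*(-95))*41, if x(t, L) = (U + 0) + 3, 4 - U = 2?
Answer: -19475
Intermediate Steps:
U = 2 (U = 4 - 1*2 = 4 - 2 = 2)
x(t, L) = 5 (x(t, L) = (2 + 0) + 3 = 2 + 3 = 5)
(x(-10, 9)*(-95))*41 = (5*(-95))*41 = -475*41 = -19475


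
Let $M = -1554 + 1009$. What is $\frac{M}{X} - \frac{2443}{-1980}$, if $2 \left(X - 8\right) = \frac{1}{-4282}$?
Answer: $- \frac{3024680009}{45217260} \approx -66.892$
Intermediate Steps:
$M = -545$
$X = \frac{68511}{8564}$ ($X = 8 + \frac{1}{2 \left(-4282\right)} = 8 + \frac{1}{2} \left(- \frac{1}{4282}\right) = 8 - \frac{1}{8564} = \frac{68511}{8564} \approx 7.9999$)
$\frac{M}{X} - \frac{2443}{-1980} = - \frac{545}{\frac{68511}{8564}} - \frac{2443}{-1980} = \left(-545\right) \frac{8564}{68511} - - \frac{2443}{1980} = - \frac{4667380}{68511} + \frac{2443}{1980} = - \frac{3024680009}{45217260}$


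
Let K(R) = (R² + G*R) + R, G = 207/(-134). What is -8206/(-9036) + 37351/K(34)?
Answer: 11619065539/344321298 ≈ 33.745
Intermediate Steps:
G = -207/134 (G = 207*(-1/134) = -207/134 ≈ -1.5448)
K(R) = R² - 73*R/134 (K(R) = (R² - 207*R/134) + R = R² - 73*R/134)
-8206/(-9036) + 37351/K(34) = -8206/(-9036) + 37351/(((1/134)*34*(-73 + 134*34))) = -8206*(-1/9036) + 37351/(((1/134)*34*(-73 + 4556))) = 4103/4518 + 37351/(((1/134)*34*4483)) = 4103/4518 + 37351/(76211/67) = 4103/4518 + 37351*(67/76211) = 4103/4518 + 2502517/76211 = 11619065539/344321298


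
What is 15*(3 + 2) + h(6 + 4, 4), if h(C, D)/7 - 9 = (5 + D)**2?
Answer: 705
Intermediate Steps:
h(C, D) = 63 + 7*(5 + D)**2
15*(3 + 2) + h(6 + 4, 4) = 15*(3 + 2) + (63 + 7*(5 + 4)**2) = 15*5 + (63 + 7*9**2) = 75 + (63 + 7*81) = 75 + (63 + 567) = 75 + 630 = 705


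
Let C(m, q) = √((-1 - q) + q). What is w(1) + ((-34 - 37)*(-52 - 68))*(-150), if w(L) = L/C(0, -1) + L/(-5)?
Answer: -6390001/5 - I ≈ -1.278e+6 - 1.0*I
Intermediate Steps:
C(m, q) = I (C(m, q) = √(-1) = I)
w(L) = -L/5 - I*L (w(L) = L/I + L/(-5) = L*(-I) + L*(-⅕) = -I*L - L/5 = -L/5 - I*L)
w(1) + ((-34 - 37)*(-52 - 68))*(-150) = -1*1*(⅕ + I) + ((-34 - 37)*(-52 - 68))*(-150) = (-⅕ - I) - 71*(-120)*(-150) = (-⅕ - I) + 8520*(-150) = (-⅕ - I) - 1278000 = -6390001/5 - I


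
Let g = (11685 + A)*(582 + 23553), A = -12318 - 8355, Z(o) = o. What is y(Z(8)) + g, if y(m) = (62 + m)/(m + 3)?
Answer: -2386179110/11 ≈ -2.1693e+8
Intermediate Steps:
y(m) = (62 + m)/(3 + m)
A = -20673
g = -216925380 (g = (11685 - 20673)*(582 + 23553) = -8988*24135 = -216925380)
y(Z(8)) + g = (62 + 8)/(3 + 8) - 216925380 = 70/11 - 216925380 = -2386179110/11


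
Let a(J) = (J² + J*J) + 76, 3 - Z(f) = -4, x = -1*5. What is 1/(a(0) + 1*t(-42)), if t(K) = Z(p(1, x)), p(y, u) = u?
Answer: 1/83 ≈ 0.012048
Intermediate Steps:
x = -5
Z(f) = 7 (Z(f) = 3 - 1*(-4) = 3 + 4 = 7)
t(K) = 7
a(J) = 76 + 2*J² (a(J) = (J² + J²) + 76 = 2*J² + 76 = 76 + 2*J²)
1/(a(0) + 1*t(-42)) = 1/((76 + 2*0²) + 1*7) = 1/((76 + 2*0) + 7) = 1/((76 + 0) + 7) = 1/(76 + 7) = 1/83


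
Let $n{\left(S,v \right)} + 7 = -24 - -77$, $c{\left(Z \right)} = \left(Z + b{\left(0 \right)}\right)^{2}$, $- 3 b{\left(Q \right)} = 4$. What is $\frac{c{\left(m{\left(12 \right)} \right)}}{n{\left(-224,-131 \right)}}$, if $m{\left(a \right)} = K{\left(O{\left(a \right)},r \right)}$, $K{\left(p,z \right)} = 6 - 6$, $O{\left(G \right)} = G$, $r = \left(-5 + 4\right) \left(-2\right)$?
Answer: $\frac{8}{207} \approx 0.038647$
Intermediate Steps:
$b{\left(Q \right)} = - \frac{4}{3}$ ($b{\left(Q \right)} = \left(- \frac{1}{3}\right) 4 = - \frac{4}{3}$)
$r = 2$ ($r = \left(-1\right) \left(-2\right) = 2$)
$K{\left(p,z \right)} = 0$ ($K{\left(p,z \right)} = 6 - 6 = 0$)
$m{\left(a \right)} = 0$
$c{\left(Z \right)} = \left(- \frac{4}{3} + Z\right)^{2}$ ($c{\left(Z \right)} = \left(Z - \frac{4}{3}\right)^{2} = \left(- \frac{4}{3} + Z\right)^{2}$)
$n{\left(S,v \right)} = 46$ ($n{\left(S,v \right)} = -7 - -53 = -7 + \left(-24 + 77\right) = -7 + 53 = 46$)
$\frac{c{\left(m{\left(12 \right)} \right)}}{n{\left(-224,-131 \right)}} = \frac{\frac{1}{9} \left(-4 + 3 \cdot 0\right)^{2}}{46} = \frac{\left(-4 + 0\right)^{2}}{9} \cdot \frac{1}{46} = \frac{\left(-4\right)^{2}}{9} \cdot \frac{1}{46} = \frac{1}{9} \cdot 16 \cdot \frac{1}{46} = \frac{16}{9} \cdot \frac{1}{46} = \frac{8}{207}$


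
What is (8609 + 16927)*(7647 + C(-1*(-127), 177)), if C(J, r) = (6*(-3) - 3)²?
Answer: 206535168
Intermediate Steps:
C(J, r) = 441 (C(J, r) = (-18 - 3)² = (-21)² = 441)
(8609 + 16927)*(7647 + C(-1*(-127), 177)) = (8609 + 16927)*(7647 + 441) = 25536*8088 = 206535168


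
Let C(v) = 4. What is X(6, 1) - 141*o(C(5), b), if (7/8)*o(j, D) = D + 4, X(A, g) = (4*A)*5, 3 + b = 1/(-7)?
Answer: -888/49 ≈ -18.122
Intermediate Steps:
b = -22/7 (b = -3 + 1/(-7) = -3 - ⅐ = -22/7 ≈ -3.1429)
X(A, g) = 20*A
o(j, D) = 32/7 + 8*D/7 (o(j, D) = 8*(D + 4)/7 = 8*(4 + D)/7 = 32/7 + 8*D/7)
X(6, 1) - 141*o(C(5), b) = 20*6 - 141*(32/7 + (8/7)*(-22/7)) = 120 - 141*(32/7 - 176/49) = 120 - 141*48/49 = 120 - 6768/49 = -888/49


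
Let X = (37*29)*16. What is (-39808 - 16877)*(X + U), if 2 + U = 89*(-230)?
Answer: 187287240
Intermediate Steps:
U = -20472 (U = -2 + 89*(-230) = -2 - 20470 = -20472)
X = 17168 (X = 1073*16 = 17168)
(-39808 - 16877)*(X + U) = (-39808 - 16877)*(17168 - 20472) = -56685*(-3304) = 187287240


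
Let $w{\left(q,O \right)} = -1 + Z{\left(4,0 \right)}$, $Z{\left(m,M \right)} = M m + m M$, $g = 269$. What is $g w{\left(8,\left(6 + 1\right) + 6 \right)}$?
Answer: $-269$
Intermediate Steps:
$Z{\left(m,M \right)} = 2 M m$ ($Z{\left(m,M \right)} = M m + M m = 2 M m$)
$w{\left(q,O \right)} = -1$ ($w{\left(q,O \right)} = -1 + 2 \cdot 0 \cdot 4 = -1 + 0 = -1$)
$g w{\left(8,\left(6 + 1\right) + 6 \right)} = 269 \left(-1\right) = -269$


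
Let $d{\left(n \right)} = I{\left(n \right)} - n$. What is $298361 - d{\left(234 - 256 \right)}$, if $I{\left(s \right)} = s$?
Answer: $298361$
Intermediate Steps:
$d{\left(n \right)} = 0$ ($d{\left(n \right)} = n - n = 0$)
$298361 - d{\left(234 - 256 \right)} = 298361 - 0 = 298361 + 0 = 298361$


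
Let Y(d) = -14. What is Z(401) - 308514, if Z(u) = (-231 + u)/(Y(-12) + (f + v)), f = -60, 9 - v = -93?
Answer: -4319111/14 ≈ -3.0851e+5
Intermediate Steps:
v = 102 (v = 9 - 1*(-93) = 9 + 93 = 102)
Z(u) = -33/4 + u/28 (Z(u) = (-231 + u)/(-14 + (-60 + 102)) = (-231 + u)/(-14 + 42) = (-231 + u)/28 = (-231 + u)*(1/28) = -33/4 + u/28)
Z(401) - 308514 = (-33/4 + (1/28)*401) - 308514 = (-33/4 + 401/28) - 308514 = 85/14 - 308514 = -4319111/14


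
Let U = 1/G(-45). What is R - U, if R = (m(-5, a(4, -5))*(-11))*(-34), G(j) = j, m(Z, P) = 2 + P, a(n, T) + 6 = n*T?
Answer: -403919/45 ≈ -8976.0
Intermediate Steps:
a(n, T) = -6 + T*n (a(n, T) = -6 + n*T = -6 + T*n)
R = -8976 (R = ((2 + (-6 - 5*4))*(-11))*(-34) = ((2 + (-6 - 20))*(-11))*(-34) = ((2 - 26)*(-11))*(-34) = -24*(-11)*(-34) = 264*(-34) = -8976)
U = -1/45 (U = 1/(-45) = -1/45 ≈ -0.022222)
R - U = -8976 - 1*(-1/45) = -8976 + 1/45 = -403919/45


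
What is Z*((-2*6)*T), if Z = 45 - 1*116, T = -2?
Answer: -1704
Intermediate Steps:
Z = -71 (Z = 45 - 116 = -71)
Z*((-2*6)*T) = -71*(-2*6)*(-2) = -(-852)*(-2) = -71*24 = -1704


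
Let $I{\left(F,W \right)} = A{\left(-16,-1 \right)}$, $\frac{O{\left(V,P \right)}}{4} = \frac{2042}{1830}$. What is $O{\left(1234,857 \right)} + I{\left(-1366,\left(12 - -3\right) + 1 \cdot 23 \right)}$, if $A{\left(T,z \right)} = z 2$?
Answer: $\frac{2254}{915} \approx 2.4634$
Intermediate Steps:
$O{\left(V,P \right)} = \frac{4084}{915}$ ($O{\left(V,P \right)} = 4 \cdot \frac{2042}{1830} = 4 \cdot 2042 \cdot \frac{1}{1830} = 4 \cdot \frac{1021}{915} = \frac{4084}{915}$)
$A{\left(T,z \right)} = 2 z$
$I{\left(F,W \right)} = -2$ ($I{\left(F,W \right)} = 2 \left(-1\right) = -2$)
$O{\left(1234,857 \right)} + I{\left(-1366,\left(12 - -3\right) + 1 \cdot 23 \right)} = \frac{4084}{915} - 2 = \frac{2254}{915}$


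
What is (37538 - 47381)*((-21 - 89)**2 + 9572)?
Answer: -213317496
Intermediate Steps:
(37538 - 47381)*((-21 - 89)**2 + 9572) = -9843*((-110)**2 + 9572) = -9843*(12100 + 9572) = -9843*21672 = -213317496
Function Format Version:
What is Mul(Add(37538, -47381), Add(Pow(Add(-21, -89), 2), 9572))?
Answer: -213317496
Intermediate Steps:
Mul(Add(37538, -47381), Add(Pow(Add(-21, -89), 2), 9572)) = Mul(-9843, Add(Pow(-110, 2), 9572)) = Mul(-9843, Add(12100, 9572)) = Mul(-9843, 21672) = -213317496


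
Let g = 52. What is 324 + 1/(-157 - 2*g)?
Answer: 84563/261 ≈ 324.00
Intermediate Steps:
324 + 1/(-157 - 2*g) = 324 + 1/(-157 - 2*52) = 324 + 1/(-157 - 104) = 324 + 1/(-261) = 324 - 1/261 = 84563/261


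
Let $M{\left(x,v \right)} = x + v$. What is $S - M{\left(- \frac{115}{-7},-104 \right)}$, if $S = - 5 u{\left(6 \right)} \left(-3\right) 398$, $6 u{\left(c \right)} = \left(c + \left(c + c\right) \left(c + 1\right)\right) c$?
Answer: $\frac{3761713}{7} \approx 5.3739 \cdot 10^{5}$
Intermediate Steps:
$u{\left(c \right)} = \frac{c \left(c + 2 c \left(1 + c\right)\right)}{6}$ ($u{\left(c \right)} = \frac{\left(c + \left(c + c\right) \left(c + 1\right)\right) c}{6} = \frac{\left(c + 2 c \left(1 + c\right)\right) c}{6} = \frac{c \left(c + 2 c \left(1 + c\right)\right)}{6}$)
$S = 537300$ ($S = - 5 \frac{6^{2} \left(3 + 2 \cdot 6\right)}{6} \left(-3\right) 398 = - 5 \cdot \frac{1}{6} \cdot 36 \left(3 + 12\right) \left(-3\right) 398 = - 5 \cdot \frac{1}{6} \cdot 36 \cdot 15 \left(-3\right) 398 = \left(-5\right) 90 \left(-3\right) 398 = \left(-450\right) \left(-3\right) 398 = 1350 \cdot 398 = 537300$)
$M{\left(x,v \right)} = v + x$
$S - M{\left(- \frac{115}{-7},-104 \right)} = 537300 - \left(-104 - \frac{115}{-7}\right) = 537300 - \left(-104 - - \frac{115}{7}\right) = 537300 - \left(-104 + \frac{115}{7}\right) = 537300 - - \frac{613}{7} = 537300 + \frac{613}{7} = \frac{3761713}{7}$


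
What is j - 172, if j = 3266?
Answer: 3094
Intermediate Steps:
j - 172 = 3266 - 172 = 3094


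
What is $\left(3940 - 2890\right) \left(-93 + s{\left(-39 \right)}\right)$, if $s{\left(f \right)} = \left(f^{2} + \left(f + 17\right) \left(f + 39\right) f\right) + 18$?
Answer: $1518300$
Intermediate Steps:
$s{\left(f \right)} = 18 + f^{2} + f \left(17 + f\right) \left(39 + f\right)$ ($s{\left(f \right)} = \left(f^{2} + \left(17 + f\right) \left(39 + f\right) f\right) + 18 = \left(f^{2} + f \left(17 + f\right) \left(39 + f\right)\right) + 18 = 18 + f^{2} + f \left(17 + f\right) \left(39 + f\right)$)
$\left(3940 - 2890\right) \left(-93 + s{\left(-39 \right)}\right) = \left(3940 - 2890\right) \left(-93 + \left(18 + \left(-39\right)^{3} + 57 \left(-39\right)^{2} + 663 \left(-39\right)\right)\right) = 1050 \left(-93 + \left(18 - 59319 + 57 \cdot 1521 - 25857\right)\right) = 1050 \left(-93 + \left(18 - 59319 + 86697 - 25857\right)\right) = 1050 \left(-93 + 1539\right) = 1050 \cdot 1446 = 1518300$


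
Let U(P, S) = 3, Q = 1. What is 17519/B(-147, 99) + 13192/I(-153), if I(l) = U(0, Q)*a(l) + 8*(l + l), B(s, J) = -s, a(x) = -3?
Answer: 1957379/17199 ≈ 113.81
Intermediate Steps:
I(l) = -9 + 16*l (I(l) = 3*(-3) + 8*(l + l) = -9 + 8*(2*l) = -9 + 16*l)
17519/B(-147, 99) + 13192/I(-153) = 17519/((-1*(-147))) + 13192/(-9 + 16*(-153)) = 17519/147 + 13192/(-9 - 2448) = 17519*(1/147) + 13192/(-2457) = 17519/147 + 13192*(-1/2457) = 17519/147 - 13192/2457 = 1957379/17199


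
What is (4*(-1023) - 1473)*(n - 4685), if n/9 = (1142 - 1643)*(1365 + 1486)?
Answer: 71565031860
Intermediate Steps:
n = -12855159 (n = 9*((1142 - 1643)*(1365 + 1486)) = 9*(-501*2851) = 9*(-1428351) = -12855159)
(4*(-1023) - 1473)*(n - 4685) = (4*(-1023) - 1473)*(-12855159 - 4685) = (-4092 - 1473)*(-12859844) = -5565*(-12859844) = 71565031860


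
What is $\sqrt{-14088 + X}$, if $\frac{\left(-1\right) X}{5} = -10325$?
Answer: $\sqrt{37537} \approx 193.74$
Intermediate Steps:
$X = 51625$ ($X = \left(-5\right) \left(-10325\right) = 51625$)
$\sqrt{-14088 + X} = \sqrt{-14088 + 51625} = \sqrt{37537}$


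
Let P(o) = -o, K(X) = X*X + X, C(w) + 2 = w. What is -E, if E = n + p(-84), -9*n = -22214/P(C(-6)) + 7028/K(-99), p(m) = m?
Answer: -5599511/24948 ≈ -224.45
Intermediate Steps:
C(w) = -2 + w
K(X) = X + X² (K(X) = X² + X = X + X²)
n = 7695143/24948 (n = -(-22214*(-1/(-2 - 6)) + 7028/((-99*(1 - 99))))/9 = -(-22214/((-1*(-8))) + 7028/((-99*(-98))))/9 = -(-22214/8 + 7028/9702)/9 = -(-22214*⅛ + 7028*(1/9702))/9 = -(-11107/4 + 502/693)/9 = -⅑*(-7695143/2772) = 7695143/24948 ≈ 308.45)
E = 5599511/24948 (E = 7695143/24948 - 84 = 5599511/24948 ≈ 224.45)
-E = -1*5599511/24948 = -5599511/24948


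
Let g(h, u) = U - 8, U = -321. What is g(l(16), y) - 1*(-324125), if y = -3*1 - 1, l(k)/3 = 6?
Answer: 323796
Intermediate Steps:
l(k) = 18 (l(k) = 3*6 = 18)
y = -4 (y = -3 - 1 = -4)
g(h, u) = -329 (g(h, u) = -321 - 8 = -329)
g(l(16), y) - 1*(-324125) = -329 - 1*(-324125) = -329 + 324125 = 323796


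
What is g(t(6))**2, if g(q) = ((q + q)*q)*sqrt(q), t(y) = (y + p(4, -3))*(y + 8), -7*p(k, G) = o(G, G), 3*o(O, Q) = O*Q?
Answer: 11548697472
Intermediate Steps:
o(O, Q) = O*Q/3 (o(O, Q) = (O*Q)/3 = O*Q/3)
p(k, G) = -G**2/21 (p(k, G) = -G*G/21 = -G**2/21)
t(y) = (8 + y)*(-3/7 + y) (t(y) = (y - 1/21*(-3)**2)*(y + 8) = (y - 1/21*9)*(8 + y) = (y - 3/7)*(8 + y) = (-3/7 + y)*(8 + y) = (8 + y)*(-3/7 + y))
g(q) = 2*q**(5/2) (g(q) = ((2*q)*q)*sqrt(q) = (2*q**2)*sqrt(q) = 2*q**(5/2))
g(t(6))**2 = (2*(-24/7 + 6**2 + (53/7)*6)**(5/2))**2 = (2*(-24/7 + 36 + 318/7)**(5/2))**2 = (2*78**(5/2))**2 = (2*(6084*sqrt(78)))**2 = (12168*sqrt(78))**2 = 11548697472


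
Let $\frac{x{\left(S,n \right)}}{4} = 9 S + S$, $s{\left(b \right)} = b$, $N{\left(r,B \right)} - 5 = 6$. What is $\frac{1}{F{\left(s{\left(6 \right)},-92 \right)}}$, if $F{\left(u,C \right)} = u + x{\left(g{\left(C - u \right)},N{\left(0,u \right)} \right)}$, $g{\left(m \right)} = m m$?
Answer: $\frac{1}{384166} \approx 2.603 \cdot 10^{-6}$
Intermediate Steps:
$N{\left(r,B \right)} = 11$ ($N{\left(r,B \right)} = 5 + 6 = 11$)
$g{\left(m \right)} = m^{2}$
$x{\left(S,n \right)} = 40 S$ ($x{\left(S,n \right)} = 4 \left(9 S + S\right) = 4 \cdot 10 S = 40 S$)
$F{\left(u,C \right)} = u + 40 \left(C - u\right)^{2}$
$\frac{1}{F{\left(s{\left(6 \right)},-92 \right)}} = \frac{1}{6 + 40 \left(-92 - 6\right)^{2}} = \frac{1}{6 + 40 \left(-98\right)^{2}} = \frac{1}{6 + 40 \cdot 9604} = \frac{1}{6 + 384160} = \frac{1}{384166}$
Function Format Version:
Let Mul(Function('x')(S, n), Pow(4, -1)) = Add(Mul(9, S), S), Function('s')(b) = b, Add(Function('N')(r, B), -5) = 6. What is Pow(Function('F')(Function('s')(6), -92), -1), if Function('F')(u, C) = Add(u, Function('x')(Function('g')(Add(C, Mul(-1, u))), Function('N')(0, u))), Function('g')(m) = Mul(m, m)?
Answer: Rational(1, 384166) ≈ 2.6030e-6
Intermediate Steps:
Function('N')(r, B) = 11 (Function('N')(r, B) = Add(5, 6) = 11)
Function('g')(m) = Pow(m, 2)
Function('x')(S, n) = Mul(40, S) (Function('x')(S, n) = Mul(4, Add(Mul(9, S), S)) = Mul(4, Mul(10, S)) = Mul(40, S))
Function('F')(u, C) = Add(u, Mul(40, Pow(Add(C, Mul(-1, u)), 2)))
Pow(Function('F')(Function('s')(6), -92), -1) = Pow(Add(6, Mul(40, Pow(Add(-92, Mul(-1, 6)), 2))), -1) = Pow(Add(6, Mul(40, Pow(Add(-92, -6), 2))), -1) = Pow(Add(6, Mul(40, Pow(-98, 2))), -1) = Pow(Add(6, Mul(40, 9604)), -1) = Pow(Add(6, 384160), -1) = Pow(384166, -1) = Rational(1, 384166)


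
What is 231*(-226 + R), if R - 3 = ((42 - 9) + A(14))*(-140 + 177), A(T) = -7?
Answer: 170709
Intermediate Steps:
R = 965 (R = 3 + ((42 - 9) - 7)*(-140 + 177) = 3 + (33 - 7)*37 = 3 + 26*37 = 3 + 962 = 965)
231*(-226 + R) = 231*(-226 + 965) = 231*739 = 170709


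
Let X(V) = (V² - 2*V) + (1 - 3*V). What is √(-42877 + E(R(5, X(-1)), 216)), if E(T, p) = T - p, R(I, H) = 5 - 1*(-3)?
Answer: I*√43085 ≈ 207.57*I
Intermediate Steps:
X(V) = 1 + V² - 5*V
R(I, H) = 8 (R(I, H) = 5 + 3 = 8)
√(-42877 + E(R(5, X(-1)), 216)) = √(-42877 + (8 - 1*216)) = √(-42877 + (8 - 216)) = √(-42877 - 208) = √(-43085) = I*√43085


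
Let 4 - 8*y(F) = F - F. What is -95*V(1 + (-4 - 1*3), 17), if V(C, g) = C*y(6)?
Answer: 285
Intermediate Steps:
y(F) = ½ (y(F) = ½ - (F - F)/8 = ½ - ⅛*0 = ½ + 0 = ½)
V(C, g) = C/2 (V(C, g) = C*(½) = C/2)
-95*V(1 + (-4 - 1*3), 17) = -95*(1 + (-4 - 1*3))/2 = -95*(1 + (-4 - 3))/2 = -95*(1 - 7)/2 = -95*(-6)/2 = -95*(-3) = 285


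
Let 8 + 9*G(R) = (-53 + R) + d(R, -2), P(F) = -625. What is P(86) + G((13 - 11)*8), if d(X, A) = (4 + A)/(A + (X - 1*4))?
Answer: -28349/45 ≈ -629.98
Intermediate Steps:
d(X, A) = (4 + A)/(-4 + A + X) (d(X, A) = (4 + A)/(A + (X - 4)) = (4 + A)/(A + (-4 + X)) = (4 + A)/(-4 + A + X))
G(R) = -61/9 + R/9 + 2/(9*(-6 + R)) (G(R) = -8/9 + ((-53 + R) + (4 - 2)/(-4 - 2 + R))/9 = -8/9 + ((-53 + R) + 2/(-6 + R))/9 = -8/9 + (-53 + R + 2/(-6 + R))/9 = -8/9 + (-53/9 + R/9 + 2/(9*(-6 + R))) = -61/9 + R/9 + 2/(9*(-6 + R)))
P(86) + G((13 - 11)*8) = -625 + (2 + (-61 + (13 - 11)*8)*(-6 + (13 - 11)*8))/(9*(-6 + (13 - 11)*8)) = -625 + (2 + (-61 + 2*8)*(-6 + 2*8))/(9*(-6 + 2*8)) = -625 + (2 + (-61 + 16)*(-6 + 16))/(9*(-6 + 16)) = -625 + (⅑)*(2 - 45*10)/10 = -625 + (⅑)*(⅒)*(2 - 450) = -625 + (⅑)*(⅒)*(-448) = -625 - 224/45 = -28349/45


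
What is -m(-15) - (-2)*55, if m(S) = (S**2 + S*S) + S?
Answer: -325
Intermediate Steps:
m(S) = S + 2*S**2 (m(S) = (S**2 + S**2) + S = 2*S**2 + S = S + 2*S**2)
-m(-15) - (-2)*55 = -(-15)*(1 + 2*(-15)) - (-2)*55 = -(-15)*(1 - 30) - 1*(-110) = -(-15)*(-29) + 110 = -1*435 + 110 = -435 + 110 = -325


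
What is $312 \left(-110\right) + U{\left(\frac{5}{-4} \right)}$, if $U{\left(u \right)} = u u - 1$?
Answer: $- \frac{549111}{16} \approx -34319.0$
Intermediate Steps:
$U{\left(u \right)} = -1 + u^{2}$ ($U{\left(u \right)} = u^{2} - 1 = -1 + u^{2}$)
$312 \left(-110\right) + U{\left(\frac{5}{-4} \right)} = 312 \left(-110\right) - \left(1 - \left(\frac{5}{-4}\right)^{2}\right) = -34320 - \left(1 - \left(5 \left(- \frac{1}{4}\right)\right)^{2}\right) = -34320 - \left(1 - \left(- \frac{5}{4}\right)^{2}\right) = -34320 + \left(-1 + \frac{25}{16}\right) = -34320 + \frac{9}{16} = - \frac{549111}{16}$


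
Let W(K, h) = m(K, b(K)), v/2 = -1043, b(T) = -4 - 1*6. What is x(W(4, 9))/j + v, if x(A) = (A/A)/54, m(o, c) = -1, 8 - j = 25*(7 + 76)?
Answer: -232835149/111618 ≈ -2086.0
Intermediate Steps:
b(T) = -10 (b(T) = -4 - 6 = -10)
v = -2086 (v = 2*(-1043) = -2086)
j = -2067 (j = 8 - 25*(7 + 76) = 8 - 25*83 = 8 - 1*2075 = 8 - 2075 = -2067)
W(K, h) = -1
x(A) = 1/54 (x(A) = 1*(1/54) = 1/54)
x(W(4, 9))/j + v = (1/54)/(-2067) - 2086 = (1/54)*(-1/2067) - 2086 = -1/111618 - 2086 = -232835149/111618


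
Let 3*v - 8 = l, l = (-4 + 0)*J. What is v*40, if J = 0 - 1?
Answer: 160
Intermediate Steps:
J = -1
l = 4 (l = (-4 + 0)*(-1) = -4*(-1) = 4)
v = 4 (v = 8/3 + (⅓)*4 = 8/3 + 4/3 = 4)
v*40 = 4*40 = 160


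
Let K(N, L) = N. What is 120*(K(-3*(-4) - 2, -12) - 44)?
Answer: -4080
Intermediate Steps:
120*(K(-3*(-4) - 2, -12) - 44) = 120*((-3*(-4) - 2) - 44) = 120*((12 - 2) - 44) = 120*(10 - 44) = 120*(-34) = -4080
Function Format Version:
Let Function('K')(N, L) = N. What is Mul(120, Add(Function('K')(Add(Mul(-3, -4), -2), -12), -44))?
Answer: -4080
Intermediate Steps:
Mul(120, Add(Function('K')(Add(Mul(-3, -4), -2), -12), -44)) = Mul(120, Add(Add(Mul(-3, -4), -2), -44)) = Mul(120, Add(Add(12, -2), -44)) = Mul(120, Add(10, -44)) = Mul(120, -34) = -4080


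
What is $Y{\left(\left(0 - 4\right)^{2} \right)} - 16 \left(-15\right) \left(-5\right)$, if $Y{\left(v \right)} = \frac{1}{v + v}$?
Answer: $- \frac{38399}{32} \approx -1200.0$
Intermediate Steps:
$Y{\left(v \right)} = \frac{1}{2 v}$
$Y{\left(\left(0 - 4\right)^{2} \right)} - 16 \left(-15\right) \left(-5\right) = \frac{1}{2 \left(0 - 4\right)^{2}} - 16 \left(-15\right) \left(-5\right) = \frac{1}{2 \left(-4\right)^{2}} - \left(-240\right) \left(-5\right) = \frac{1}{2 \cdot 16} - 1200 = \frac{1}{2} \cdot \frac{1}{16} - 1200 = \frac{1}{32} - 1200 = - \frac{38399}{32}$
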